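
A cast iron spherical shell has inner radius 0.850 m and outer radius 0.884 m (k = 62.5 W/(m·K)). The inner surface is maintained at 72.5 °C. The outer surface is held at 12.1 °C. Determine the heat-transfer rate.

Q = 1.05×10^6 W

Q = 4πk·ΔT/(1/r₁ − 1/r₂) = 4π × 62.5 × 60.4 / (1/0.850 − 1/0.884) = 1.05×10^6 W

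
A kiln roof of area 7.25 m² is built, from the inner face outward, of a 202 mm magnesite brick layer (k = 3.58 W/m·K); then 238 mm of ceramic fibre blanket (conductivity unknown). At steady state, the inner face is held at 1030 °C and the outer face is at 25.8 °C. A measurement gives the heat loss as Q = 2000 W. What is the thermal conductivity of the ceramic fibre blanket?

ΣR = ΔT/Q = |1030 − 25.8|/2000 = 0.5021 K/W
Known resistances:
  R_magnesite brick = L/(kA) = 0.202/(3.58·7.25) = 0.007783 K/W
R_ceramic fibre blanket = ΣR − ΣR_known = 0.5021 − 0.007783 = 0.4943 K/W
L/(kA) = 0.4943 ⇒ k = 0.238/(0.4943·7.25) = 0.0664 W/m·K

k = 0.0664 W/m·K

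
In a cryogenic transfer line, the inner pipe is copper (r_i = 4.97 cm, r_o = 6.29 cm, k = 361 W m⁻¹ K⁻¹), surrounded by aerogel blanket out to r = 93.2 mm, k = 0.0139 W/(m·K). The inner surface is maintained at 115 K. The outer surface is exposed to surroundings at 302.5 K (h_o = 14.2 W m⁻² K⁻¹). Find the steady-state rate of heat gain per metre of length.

Series thermal resistances, inner to outer:
  R'_copper = ln(0.0629/0.0497)/(2πk) = 0.2355/(2π·361) = 1.038×10^-4 m·K/W
  R'_aerogel blanket = ln(0.0932/0.0629)/(2πk) = 0.3932/(2π·0.0139) = 4.502 m·K/W
  R'_conv,out = 1/(2πr h) = 1/(2π·0.0932·14.2) = 0.1203 m·K/W
ΣR = 1.038×10^-4 + 4.502 + 0.1203 = 4.622 m·K/W
Q' = ΔT/ΣR = (115 K − 302.5 K)/4.622 = -40.6 W/m
(Negative Q' ⇒ heat flows inward; heat gain = 40.6 W/m.)

Q' = 40.6 W/m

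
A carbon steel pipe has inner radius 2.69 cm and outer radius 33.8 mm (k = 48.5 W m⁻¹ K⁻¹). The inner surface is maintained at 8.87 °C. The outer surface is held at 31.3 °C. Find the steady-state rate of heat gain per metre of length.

Q' = 2πk·ΔT/ln(r₂/r₁) = 2π × 48.5 × 22.43 / ln(0.0338/0.0269) = 29900 W/m

Q' = 29.9 kW/m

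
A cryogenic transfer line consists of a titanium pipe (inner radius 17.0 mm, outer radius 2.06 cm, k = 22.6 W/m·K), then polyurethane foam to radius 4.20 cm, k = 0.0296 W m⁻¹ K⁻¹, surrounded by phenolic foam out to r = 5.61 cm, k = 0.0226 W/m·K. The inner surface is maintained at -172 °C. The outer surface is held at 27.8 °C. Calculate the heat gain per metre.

Treat each layer as a resistance in series:
  R'_titanium = ln(0.0206/0.0170)/(2πk) = 0.1921/(2π·22.6) = 0.001353 m·K/W
  R'_polyurethane foam = ln(0.0420/0.0206)/(2πk) = 0.7124/(2π·0.0296) = 3.830 m·K/W
  R'_phenolic foam = ln(0.0561/0.0420)/(2πk) = 0.2895/(2π·0.0226) = 2.038 m·K/W
ΣR = 0.001353 + 3.830 + 2.038 = 5.869 m·K/W
Q' = ΔT/ΣR = (-172 °C − 27.8 °C)/5.869 = -34.0 W/m
(Negative Q' ⇒ heat flows inward; heat gain = 34.0 W/m.)

Q' = 34.0 W/m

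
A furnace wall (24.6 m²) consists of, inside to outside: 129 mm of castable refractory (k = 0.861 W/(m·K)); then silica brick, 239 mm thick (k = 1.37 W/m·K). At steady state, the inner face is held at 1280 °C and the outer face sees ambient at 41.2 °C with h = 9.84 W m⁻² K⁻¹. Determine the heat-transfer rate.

Resistance network (inner→outer):
  R_castable refractory = L/(kA) = 0.129/(0.861·24.6) = 0.006090 K/W
  R_silica brick = L/(kA) = 0.239/(1.37·24.6) = 0.007092 K/W
  R_conv,out = 1/(hA) = 1/(9.84·24.6) = 0.004131 K/W
ΣR = 0.006090 + 0.007092 + 0.004131 = 0.01731 K/W
Q = ΔT/ΣR = (1280 °C − 41.2 °C)/0.01731 = 71600 W

Q = 71600 W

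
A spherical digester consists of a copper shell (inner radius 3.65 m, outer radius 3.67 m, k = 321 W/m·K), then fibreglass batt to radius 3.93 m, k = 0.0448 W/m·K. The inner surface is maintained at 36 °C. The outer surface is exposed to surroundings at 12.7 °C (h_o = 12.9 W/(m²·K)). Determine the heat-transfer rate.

Q = 719 W

Treat each layer as a resistance in series:
  R_copper = (1/3.65 − 1/3.67)/(4πk) = 0.001493/(4π·321) = 3.701×10^-7 K/W
  R_fibreglass batt = (1/3.67 − 1/3.93)/(4πk) = 0.01803/(4π·0.0448) = 0.03202 K/W
  R_conv,out = 1/(4πr²h) = 1/(4π·3.93²·12.9) = 3.994×10^-4 K/W
ΣR = 3.701×10^-7 + 0.03202 + 3.994×10^-4 = 0.03242 K/W
Q = ΔT/ΣR = (36 °C − 12.7 °C)/0.03242 = 719 W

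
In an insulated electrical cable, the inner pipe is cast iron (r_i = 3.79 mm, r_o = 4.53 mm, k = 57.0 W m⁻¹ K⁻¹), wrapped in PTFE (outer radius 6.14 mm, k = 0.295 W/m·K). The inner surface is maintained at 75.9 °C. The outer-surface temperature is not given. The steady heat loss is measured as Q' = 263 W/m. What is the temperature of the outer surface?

Series resistances:
  R'_cast iron = ln(0.00453/0.00379)/(2πk) = 0.1784/(2π·57.0) = 4.980×10^-4 m·K/W
  R'_PTFE = ln(0.00614/0.00453)/(2πk) = 0.3041/(2π·0.295) = 0.1641 m·K/W
ΣR = 0.1646 m·K/W
ΔT = Q'·ΣR = 263 × 0.1646 = 43.29 K
Heat flows outward, so T_out = T_in − ΔT = 75.9 − 43.29 = 32.6 °C

T_out = 32.6 °C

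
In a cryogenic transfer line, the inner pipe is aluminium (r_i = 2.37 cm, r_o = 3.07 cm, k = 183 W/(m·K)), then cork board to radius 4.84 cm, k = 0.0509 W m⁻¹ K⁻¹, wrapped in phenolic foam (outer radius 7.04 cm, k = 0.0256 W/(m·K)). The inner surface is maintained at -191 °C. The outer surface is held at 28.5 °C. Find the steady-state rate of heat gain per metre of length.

Q' = 58.5 W/m

Treat each layer as a resistance in series:
  R'_aluminium = ln(0.0307/0.0237)/(2πk) = 0.2588/(2π·183) = 2.251×10^-4 m·K/W
  R'_cork board = ln(0.0484/0.0307)/(2πk) = 0.4552/(2π·0.0509) = 1.423 m·K/W
  R'_phenolic foam = ln(0.0704/0.0484)/(2πk) = 0.3747/(2π·0.0256) = 2.329 m·K/W
ΣR = 2.251×10^-4 + 1.423 + 2.329 = 3.752 m·K/W
Q' = ΔT/ΣR = (-191 °C − 28.5 °C)/3.752 = -58.5 W/m
(Negative Q' ⇒ heat flows inward; heat gain = 58.5 W/m.)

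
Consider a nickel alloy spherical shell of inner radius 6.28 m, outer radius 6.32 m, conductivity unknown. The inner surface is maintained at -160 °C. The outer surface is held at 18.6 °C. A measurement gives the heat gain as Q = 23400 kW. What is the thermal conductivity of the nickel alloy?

k = 10.5 W/m·K

ΣR = ΔT/Q = |-160 − 18.6|/2.34×10^7 = 7.632×10^-6 K/W
(1/r₁−1/r₂)/(4πk) = 7.632×10^-6 ⇒ k = 0.001008/(4π·7.632×10^-6) = 10.5 W/m·K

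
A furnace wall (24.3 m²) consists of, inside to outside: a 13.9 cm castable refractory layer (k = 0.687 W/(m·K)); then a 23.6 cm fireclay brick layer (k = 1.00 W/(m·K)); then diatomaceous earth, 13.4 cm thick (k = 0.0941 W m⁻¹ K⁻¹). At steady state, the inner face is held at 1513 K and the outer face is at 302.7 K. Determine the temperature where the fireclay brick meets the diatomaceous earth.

Series thermal resistances, inner to outer:
  R_castable refractory = L/(kA) = 0.139/(0.687·24.3) = 0.008326 K/W
  R_fireclay brick = L/(kA) = 0.236/(1.00·24.3) = 0.009712 K/W
  R_diatomaceous earth = L/(kA) = 0.134/(0.0941·24.3) = 0.05860 K/W
ΣR = 0.008326 + 0.009712 + 0.05860 = 0.07664 K/W
Q = ΔT/ΣR = (1513 K − 302.7 K)/0.07664 = 15790 W
From the inner boundary to the fireclay brick/diatomaceous earth interface, ΣR_partial = 0.01804 K/W.
T_interface = T_in − Q·ΣR_partial = 1513 K − (15790)(0.01804) = 1228 K

T = 1228 K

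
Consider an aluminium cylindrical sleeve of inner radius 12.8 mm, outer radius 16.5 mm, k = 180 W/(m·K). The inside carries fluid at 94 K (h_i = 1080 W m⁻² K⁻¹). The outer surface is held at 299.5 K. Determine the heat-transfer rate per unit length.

Treat each layer as a resistance in series:
  R'_conv,in = 1/(2πr h) = 1/(2π·0.0128·1080) = 0.01151 m·K/W
  R'_aluminium = ln(0.0165/0.0128)/(2πk) = 0.2539/(2π·180) = 2.245×10^-4 m·K/W
ΣR = 0.01151 + 2.245×10^-4 = 0.01173 m·K/W
Q' = ΔT/ΣR = (94 K − 299.5 K)/0.01173 = -17500 W/m
(Negative Q' ⇒ heat flows inward; heat gain = 17500 W/m.)

Q' = 17500 W/m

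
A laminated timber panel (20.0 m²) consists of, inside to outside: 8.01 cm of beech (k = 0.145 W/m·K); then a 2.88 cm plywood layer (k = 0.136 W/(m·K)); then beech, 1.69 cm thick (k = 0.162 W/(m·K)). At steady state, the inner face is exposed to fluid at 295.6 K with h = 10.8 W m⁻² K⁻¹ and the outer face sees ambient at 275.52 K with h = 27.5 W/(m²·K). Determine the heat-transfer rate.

Q = 403 W

Series thermal resistances, inner to outer:
  R_conv,in = 1/(hA) = 1/(10.8·20.0) = 0.004630 K/W
  R_beech = L/(kA) = 0.0801/(0.145·20.0) = 0.02762 K/W
  R_plywood = L/(kA) = 0.0288/(0.136·20.0) = 0.01059 K/W
  R_beech = L/(kA) = 0.0169/(0.162·20.0) = 0.005216 K/W
  R_conv,out = 1/(hA) = 1/(27.5·20.0) = 0.001818 K/W
ΣR = 0.004630 + 0.02762 + 0.01059 + 0.005216 + 0.001818 = 0.04987 K/W
Q = ΔT/ΣR = (295.6 K − 275.52 K)/0.04987 = 403 W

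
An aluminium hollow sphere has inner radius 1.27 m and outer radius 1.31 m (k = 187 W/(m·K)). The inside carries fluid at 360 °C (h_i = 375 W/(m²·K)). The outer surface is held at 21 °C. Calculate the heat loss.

Q = 2390 kW

Series thermal resistances, inner to outer:
  R_conv,in = 1/(4πr²h) = 1/(4π·1.27²·375) = 1.316×10^-4 K/W
  R_aluminium = (1/1.27 − 1/1.31)/(4πk) = 0.02404/(4π·187) = 1.023×10^-5 K/W
ΣR = 1.316×10^-4 + 1.023×10^-5 = 1.418×10^-4 K/W
Q = ΔT/ΣR = (360 °C − 21 °C)/1.418×10^-4 = 2.39×10^6 W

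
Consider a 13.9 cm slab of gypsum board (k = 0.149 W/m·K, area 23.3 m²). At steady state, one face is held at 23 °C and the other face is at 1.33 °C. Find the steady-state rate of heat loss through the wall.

Q = kA·ΔT/L = 0.149 × 23.3 × |23 °C − 1.33 °C| / 0.139 = 541 W

Q = 541 W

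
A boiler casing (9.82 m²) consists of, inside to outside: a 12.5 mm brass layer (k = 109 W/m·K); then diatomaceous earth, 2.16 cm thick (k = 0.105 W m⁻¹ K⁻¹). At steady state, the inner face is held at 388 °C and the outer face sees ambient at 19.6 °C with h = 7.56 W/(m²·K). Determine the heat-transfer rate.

Resistance network (inner→outer):
  R_brass = L/(kA) = 0.0125/(109·9.82) = 1.168×10^-5 K/W
  R_diatomaceous earth = L/(kA) = 0.0216/(0.105·9.82) = 0.02095 K/W
  R_conv,out = 1/(hA) = 1/(7.56·9.82) = 0.01347 K/W
ΣR = 1.168×10^-5 + 0.02095 + 0.01347 = 0.03443 K/W
Q = ΔT/ΣR = (388 °C − 19.6 °C)/0.03443 = 10700 W

Q = 10.7 kW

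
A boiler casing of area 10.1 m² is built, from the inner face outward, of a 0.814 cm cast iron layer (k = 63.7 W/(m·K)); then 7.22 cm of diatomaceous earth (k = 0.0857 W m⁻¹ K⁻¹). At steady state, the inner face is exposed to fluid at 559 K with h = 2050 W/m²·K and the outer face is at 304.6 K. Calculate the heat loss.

Q = 3.05 kW

Treat each layer as a resistance in series:
  R_conv,in = 1/(hA) = 1/(2050·10.1) = 4.830×10^-5 K/W
  R_cast iron = L/(kA) = 0.00814/(63.7·10.1) = 1.265×10^-5 K/W
  R_diatomaceous earth = L/(kA) = 0.0722/(0.0857·10.1) = 0.08341 K/W
ΣR = 4.830×10^-5 + 1.265×10^-5 + 0.08341 = 0.08347 K/W
Q = ΔT/ΣR = (559 K − 304.6 K)/0.08347 = 3050 W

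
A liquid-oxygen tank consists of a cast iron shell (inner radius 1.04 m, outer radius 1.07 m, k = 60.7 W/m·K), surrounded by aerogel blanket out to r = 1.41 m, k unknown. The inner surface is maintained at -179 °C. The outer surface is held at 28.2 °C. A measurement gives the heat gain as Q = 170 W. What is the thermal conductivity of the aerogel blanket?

k = 0.0147 W/m·K

ΣR = ΔT/Q = |-179 − 28.2|/170 = 1.219 K/W
Known resistances:
  R_cast iron = (1/1.04 − 1/1.07)/(4πk) = 0.02696/(4π·60.7) = 3.534×10^-5 K/W
R_aerogel blanket = ΣR − ΣR_known = 1.219 − 3.534×10^-5 = 1.219 K/W
(1/r₁−1/r₂)/(4πk) = 1.219 ⇒ k = 0.2254/(4π·1.219) = 0.0147 W/m·K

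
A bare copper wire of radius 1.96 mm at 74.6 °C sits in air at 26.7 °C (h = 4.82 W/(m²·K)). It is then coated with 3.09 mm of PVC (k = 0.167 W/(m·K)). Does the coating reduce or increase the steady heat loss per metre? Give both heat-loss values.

increases: 2.84 → 6.44 W/m

Critical radius for a cylinder: r_cr = k/h = 0.0346 m = 3.46 cm.
Outer radius after coating: r₂ = 0.00196 + 0.00309 = 0.00505 m.
Since r₁ < r_cr and r₂ ≤ r_cr, the coating moves toward the maximum at r_cr — heat loss rises.
Bare: R = 1/(2πr₁h) = 16.85 m·K/W; Q = 47.9/16.85 = 2.84 W/m.
Coated: R = R_cond + R_conv = 7.441 m·K/W; Q = 47.9/7.441 = 6.44 W/m.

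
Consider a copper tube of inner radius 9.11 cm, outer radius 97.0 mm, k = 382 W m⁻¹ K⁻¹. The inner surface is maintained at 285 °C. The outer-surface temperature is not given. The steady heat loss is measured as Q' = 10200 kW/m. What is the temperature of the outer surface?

Series resistances:
  R'_copper = ln(0.0970/0.0911)/(2πk) = 0.06275/(2π·382) = 2.615×10^-5 m·K/W
ΣR = 2.615×10^-5 m·K/W
ΔT = Q'·ΣR = 1.02×10^7 × 2.615×10^-5 = 266.7 K
Heat flows outward, so T_out = T_in − ΔT = 285 − 266.7 = 18.3 °C

T_out = 18.3 °C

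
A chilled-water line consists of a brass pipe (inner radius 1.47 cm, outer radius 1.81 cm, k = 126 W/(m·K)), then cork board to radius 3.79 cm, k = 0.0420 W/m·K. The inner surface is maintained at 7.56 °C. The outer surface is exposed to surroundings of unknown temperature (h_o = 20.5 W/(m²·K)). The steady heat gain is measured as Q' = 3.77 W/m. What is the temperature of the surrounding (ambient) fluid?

Sum the resistances:
  R'_brass = ln(0.0181/0.0147)/(2πk) = 0.2081/(2π·126) = 2.628×10^-4 m·K/W
  R'_cork board = ln(0.0379/0.0181)/(2πk) = 0.7390/(2π·0.0420) = 2.801 m·K/W
  R'_conv,out = 1/(2πr h) = 1/(2π·0.0379·20.5) = 0.2048 m·K/W
ΣR = 3.006 m·K/W
ΔT = Q'·ΣR = 3.77 × 3.006 = 11.33 K
Heat flows inward, so T_out = T_in + ΔT = 7.56 + 11.33 = 18.9 °C

T_out = 18.9 °C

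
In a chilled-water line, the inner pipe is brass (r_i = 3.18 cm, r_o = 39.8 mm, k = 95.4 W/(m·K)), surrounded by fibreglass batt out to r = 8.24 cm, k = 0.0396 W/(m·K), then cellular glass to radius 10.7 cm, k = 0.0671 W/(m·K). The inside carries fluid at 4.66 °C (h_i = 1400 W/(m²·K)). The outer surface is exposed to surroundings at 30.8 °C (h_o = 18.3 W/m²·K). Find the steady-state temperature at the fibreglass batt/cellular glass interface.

Resistance network (inner→outer):
  R'_conv,in = 1/(2πr h) = 1/(2π·0.0318·1400) = 0.003575 m·K/W
  R'_brass = ln(0.0398/0.0318)/(2πk) = 0.2244/(2π·95.4) = 3.744×10^-4 m·K/W
  R'_fibreglass batt = ln(0.0824/0.0398)/(2πk) = 0.7277/(2π·0.0396) = 2.925 m·K/W
  R'_cellular glass = ln(0.107/0.0824)/(2πk) = 0.2612/(2π·0.0671) = 0.6196 m·K/W
  R'_conv,out = 1/(2πr h) = 1/(2π·0.107·18.3) = 0.08128 m·K/W
ΣR = 0.003575 + 3.744×10^-4 + 2.925 + 0.6196 + 0.08128 = 3.630 m·K/W
Q' = ΔT/ΣR = (4.66 °C − 30.8 °C)/3.630 = -7.201 W/m
From the inner boundary to the fibreglass batt/cellular glass interface, ΣR_partial = 2.929 m·K/W.
T_interface = T_in − Q'·ΣR_partial = 4.66 °C − (-7.201)(2.929) = 25.8 °C

T = 25.8 °C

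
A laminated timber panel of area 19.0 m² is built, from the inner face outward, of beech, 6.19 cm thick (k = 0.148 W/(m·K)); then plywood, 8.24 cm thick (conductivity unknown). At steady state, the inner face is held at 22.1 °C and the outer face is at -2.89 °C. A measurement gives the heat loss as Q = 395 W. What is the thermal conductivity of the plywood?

ΣR = ΔT/Q = |22.1 − -2.89|/395 = 0.06327 K/W
Known resistances:
  R_beech = L/(kA) = 0.0619/(0.148·19.0) = 0.02201 K/W
R_plywood = ΣR − ΣR_known = 0.06327 − 0.02201 = 0.04126 K/W
L/(kA) = 0.04126 ⇒ k = 0.0824/(0.04126·19.0) = 0.105 W/m·K

k = 0.105 W/m·K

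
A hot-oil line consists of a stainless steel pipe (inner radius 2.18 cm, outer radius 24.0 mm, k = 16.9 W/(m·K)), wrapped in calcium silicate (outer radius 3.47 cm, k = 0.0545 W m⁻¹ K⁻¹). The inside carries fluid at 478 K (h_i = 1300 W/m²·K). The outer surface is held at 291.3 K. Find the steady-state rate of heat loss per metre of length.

Q' = 172 W/m

Treat each layer as a resistance in series:
  R'_conv,in = 1/(2πr h) = 1/(2π·0.0218·1300) = 0.005616 m·K/W
  R'_stainless steel = ln(0.0240/0.0218)/(2πk) = 0.09614/(2π·16.9) = 9.054×10^-4 m·K/W
  R'_calcium silicate = ln(0.0347/0.0240)/(2πk) = 0.3687/(2π·0.0545) = 1.077 m·K/W
ΣR = 0.005616 + 9.054×10^-4 + 1.077 = 1.084 m·K/W
Q' = ΔT/ΣR = (478 K − 291.3 K)/1.084 = 172 W/m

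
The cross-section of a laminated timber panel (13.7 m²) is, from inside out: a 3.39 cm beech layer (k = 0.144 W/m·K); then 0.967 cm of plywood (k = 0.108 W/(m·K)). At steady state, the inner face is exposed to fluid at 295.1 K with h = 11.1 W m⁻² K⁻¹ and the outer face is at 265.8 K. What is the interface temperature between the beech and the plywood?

T = 272.12 K

Resistance network (inner→outer):
  R_conv,in = 1/(hA) = 1/(11.1·13.7) = 0.006576 K/W
  R_beech = L/(kA) = 0.0339/(0.144·13.7) = 0.01718 K/W
  R_plywood = L/(kA) = 0.00967/(0.108·13.7) = 0.006536 K/W
ΣR = 0.006576 + 0.01718 + 0.006536 = 0.03029 K/W
Q = ΔT/ΣR = (295.1 K − 265.8 K)/0.03029 = 967.3 W
From the inner boundary to the beech/plywood interface, ΣR_partial = 0.02376 K/W.
T_interface = T_in − Q·ΣR_partial = 295.1 K − (967.3)(0.02376) = 272.12 K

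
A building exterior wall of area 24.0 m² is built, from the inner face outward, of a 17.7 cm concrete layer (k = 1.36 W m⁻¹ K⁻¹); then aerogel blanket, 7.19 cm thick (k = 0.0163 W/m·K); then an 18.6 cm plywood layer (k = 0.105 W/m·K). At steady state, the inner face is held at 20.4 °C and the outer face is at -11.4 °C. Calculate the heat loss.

Q = 121 W

Series thermal resistances, inner to outer:
  R_concrete = L/(kA) = 0.177/(1.36·24.0) = 0.005423 K/W
  R_aerogel blanket = L/(kA) = 0.0719/(0.0163·24.0) = 0.1838 K/W
  R_plywood = L/(kA) = 0.186/(0.105·24.0) = 0.07381 K/W
ΣR = 0.005423 + 0.1838 + 0.07381 = 0.2630 K/W
Q = ΔT/ΣR = (20.4 °C − -11.4 °C)/0.2630 = 121 W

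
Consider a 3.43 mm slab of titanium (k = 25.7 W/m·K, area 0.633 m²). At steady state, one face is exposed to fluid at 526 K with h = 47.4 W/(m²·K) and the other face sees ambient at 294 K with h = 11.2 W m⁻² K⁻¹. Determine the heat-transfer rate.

Treat each layer as a resistance in series:
  R_conv,in = 1/(hA) = 1/(47.4·0.633) = 0.03333 K/W
  R_titanium = L/(kA) = 0.00343/(25.7·0.633) = 2.108×10^-4 K/W
  R_conv,out = 1/(hA) = 1/(11.2·0.633) = 0.1411 K/W
ΣR = 0.03333 + 2.108×10^-4 + 0.1411 = 0.1746 K/W
Q = ΔT/ΣR = (526 K − 294 K)/0.1746 = 1330 W

Q = 1330 W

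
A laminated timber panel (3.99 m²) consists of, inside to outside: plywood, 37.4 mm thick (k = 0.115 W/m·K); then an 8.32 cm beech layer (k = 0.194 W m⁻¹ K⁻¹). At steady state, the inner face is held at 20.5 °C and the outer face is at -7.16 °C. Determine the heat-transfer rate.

Q = 146 W

Treat each layer as a resistance in series:
  R_plywood = L/(kA) = 0.0374/(0.115·3.99) = 0.08151 K/W
  R_beech = L/(kA) = 0.0832/(0.194·3.99) = 0.1075 K/W
ΣR = 0.08151 + 0.1075 = 0.1890 K/W
Q = ΔT/ΣR = (20.5 °C − -7.16 °C)/0.1890 = 146 W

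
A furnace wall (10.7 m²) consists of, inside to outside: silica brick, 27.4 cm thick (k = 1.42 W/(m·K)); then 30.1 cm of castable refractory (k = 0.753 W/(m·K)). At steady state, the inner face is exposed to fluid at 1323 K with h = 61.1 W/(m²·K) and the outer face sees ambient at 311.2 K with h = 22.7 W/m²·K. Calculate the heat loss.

Resistance network (inner→outer):
  R_conv,in = 1/(hA) = 1/(61.1·10.7) = 0.001530 K/W
  R_silica brick = L/(kA) = 0.274/(1.42·10.7) = 0.01803 K/W
  R_castable refractory = L/(kA) = 0.301/(0.753·10.7) = 0.03736 K/W
  R_conv,out = 1/(hA) = 1/(22.7·10.7) = 0.004117 K/W
ΣR = 0.001530 + 0.01803 + 0.03736 + 0.004117 = 0.06104 K/W
Q = ΔT/ΣR = (1323 K − 311.2 K)/0.06104 = 16600 W

Q = 16600 W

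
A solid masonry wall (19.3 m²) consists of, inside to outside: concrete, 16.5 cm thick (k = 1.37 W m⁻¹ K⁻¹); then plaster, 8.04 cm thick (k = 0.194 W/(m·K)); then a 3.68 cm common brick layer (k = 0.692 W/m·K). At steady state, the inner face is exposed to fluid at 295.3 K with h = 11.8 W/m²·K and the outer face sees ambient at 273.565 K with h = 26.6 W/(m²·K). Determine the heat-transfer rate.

Q = 591 W

Resistance network (inner→outer):
  R_conv,in = 1/(hA) = 1/(11.8·19.3) = 0.004391 K/W
  R_concrete = L/(kA) = 0.165/(1.37·19.3) = 0.006240 K/W
  R_plaster = L/(kA) = 0.0804/(0.194·19.3) = 0.02147 K/W
  R_common brick = L/(kA) = 0.0368/(0.692·19.3) = 0.002755 K/W
  R_conv,out = 1/(hA) = 1/(26.6·19.3) = 0.001948 K/W
ΣR = 0.004391 + 0.006240 + 0.02147 + 0.002755 + 0.001948 = 0.03680 K/W
Q = ΔT/ΣR = (295.3 K − 273.565 K)/0.03680 = 591 W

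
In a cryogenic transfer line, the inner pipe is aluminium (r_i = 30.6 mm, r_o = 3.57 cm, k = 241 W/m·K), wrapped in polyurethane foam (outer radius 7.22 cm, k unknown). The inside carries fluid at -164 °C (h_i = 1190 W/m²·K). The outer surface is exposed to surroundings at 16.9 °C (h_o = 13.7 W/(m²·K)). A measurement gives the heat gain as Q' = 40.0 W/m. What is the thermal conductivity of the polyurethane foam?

k = 0.0257 W/m·K

ΣR = ΔT/Q' = |-164 − 16.9|/40.0 = 4.522 m·K/W
Known resistances:
  R'_conv,in = 1/(2πr h) = 1/(2π·0.0306·1190) = 0.004371 m·K/W
  R'_aluminium = ln(0.0357/0.0306)/(2πk) = 0.1542/(2π·241) = 1.018×10^-4 m·K/W
  R'_conv,out = 1/(2πr h) = 1/(2π·0.0722·13.7) = 0.1609 m·K/W
R_polyurethane foam = ΣR − ΣR_known = 4.522 − 0.1654 = 4.357 m·K/W
ln(r₂/r₁)/(2πk) = 4.357 ⇒ k = 0.7043/(2π·4.357) = 0.0257 W/m·K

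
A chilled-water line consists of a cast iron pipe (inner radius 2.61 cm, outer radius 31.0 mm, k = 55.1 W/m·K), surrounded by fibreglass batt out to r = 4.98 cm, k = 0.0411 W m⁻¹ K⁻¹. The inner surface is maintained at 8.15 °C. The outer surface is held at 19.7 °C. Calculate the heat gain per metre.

Treat each layer as a resistance in series:
  R'_cast iron = ln(0.0310/0.0261)/(2πk) = 0.1721/(2π·55.1) = 4.970×10^-4 m·K/W
  R'_fibreglass batt = ln(0.0498/0.0310)/(2πk) = 0.4740/(2π·0.0411) = 1.836 m·K/W
ΣR = 4.970×10^-4 + 1.836 = 1.836 m·K/W
Q' = ΔT/ΣR = (8.15 °C − 19.7 °C)/1.836 = -6.29 W/m
(Negative Q' ⇒ heat flows inward; heat gain = 6.29 W/m.)

Q' = 6.29 W/m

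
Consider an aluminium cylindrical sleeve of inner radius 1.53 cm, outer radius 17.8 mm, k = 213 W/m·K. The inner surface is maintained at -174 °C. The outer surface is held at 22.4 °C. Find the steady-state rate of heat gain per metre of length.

Q' = 1.74×10^6 W/m

Q' = 2πk·ΔT/ln(r₂/r₁) = 2π × 213 × 196.4 / ln(0.0178/0.0153) = 1.74×10^6 W/m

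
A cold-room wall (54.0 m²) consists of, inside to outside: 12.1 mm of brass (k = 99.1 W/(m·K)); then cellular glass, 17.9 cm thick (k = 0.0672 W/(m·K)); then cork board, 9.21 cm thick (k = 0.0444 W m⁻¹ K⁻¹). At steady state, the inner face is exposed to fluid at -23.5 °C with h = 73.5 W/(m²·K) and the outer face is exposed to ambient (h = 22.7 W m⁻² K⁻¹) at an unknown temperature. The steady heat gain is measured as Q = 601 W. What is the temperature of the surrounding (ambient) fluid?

T_out = 29.9 °C

Sum the resistances:
  R_conv,in = 1/(hA) = 1/(73.5·54.0) = 2.520×10^-4 K/W
  R_brass = L/(kA) = 0.0121/(99.1·54.0) = 2.261×10^-6 K/W
  R_cellular glass = L/(kA) = 0.179/(0.0672·54.0) = 0.04933 K/W
  R_cork board = L/(kA) = 0.0921/(0.0444·54.0) = 0.03841 K/W
  R_conv,out = 1/(hA) = 1/(22.7·54.0) = 8.158×10^-4 K/W
ΣR = 0.08881 K/W
ΔT = Q·ΣR = 601 × 0.08881 = 53.37 K
Heat flows inward, so T_out = T_in + ΔT = -23.5 + 53.37 = 29.9 °C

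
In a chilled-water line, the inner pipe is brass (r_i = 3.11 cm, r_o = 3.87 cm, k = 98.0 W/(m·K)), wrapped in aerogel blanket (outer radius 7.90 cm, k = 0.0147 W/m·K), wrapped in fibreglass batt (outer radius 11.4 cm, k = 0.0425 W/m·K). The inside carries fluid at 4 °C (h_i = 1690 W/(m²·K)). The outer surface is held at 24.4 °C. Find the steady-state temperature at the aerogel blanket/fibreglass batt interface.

T = 21.3 °C

Treat each layer as a resistance in series:
  R'_conv,in = 1/(2πr h) = 1/(2π·0.0311·1690) = 0.003028 m·K/W
  R'_brass = ln(0.0387/0.0311)/(2πk) = 0.2186/(2π·98.0) = 3.551×10^-4 m·K/W
  R'_aerogel blanket = ln(0.0790/0.0387)/(2πk) = 0.7136/(2π·0.0147) = 7.726 m·K/W
  R'_fibreglass batt = ln(0.114/0.0790)/(2πk) = 0.3668/(2π·0.0425) = 1.373 m·K/W
ΣR = 0.003028 + 3.551×10^-4 + 7.726 + 1.373 = 9.102 m·K/W
Q' = ΔT/ΣR = (4 °C − 24.4 °C)/9.102 = -2.241 W/m
From the inner boundary to the aerogel blanket/fibreglass batt interface, ΣR_partial = 7.729 m·K/W.
T_interface = T_in − Q'·ΣR_partial = 4 °C − (-2.241)(7.729) = 21.3 °C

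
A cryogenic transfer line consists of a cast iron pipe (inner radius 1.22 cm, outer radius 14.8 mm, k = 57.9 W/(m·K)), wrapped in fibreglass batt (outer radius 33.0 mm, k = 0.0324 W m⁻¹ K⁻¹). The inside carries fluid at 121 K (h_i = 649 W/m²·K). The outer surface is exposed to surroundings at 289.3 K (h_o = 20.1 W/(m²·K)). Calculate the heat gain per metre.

Treat each layer as a resistance in series:
  R'_conv,in = 1/(2πr h) = 1/(2π·0.0122·649) = 0.02010 m·K/W
  R'_cast iron = ln(0.0148/0.0122)/(2πk) = 0.1932/(2π·57.9) = 5.310×10^-4 m·K/W
  R'_fibreglass batt = ln(0.0330/0.0148)/(2πk) = 0.8019/(2π·0.0324) = 3.939 m·K/W
  R'_conv,out = 1/(2πr h) = 1/(2π·0.0330·20.1) = 0.2399 m·K/W
ΣR = 0.02010 + 5.310×10^-4 + 3.939 + 0.2399 = 4.200 m·K/W
Q' = ΔT/ΣR = (121 K − 289.3 K)/4.200 = -40.1 W/m
(Negative Q' ⇒ heat flows inward; heat gain = 40.1 W/m.)

Q' = 40.1 W/m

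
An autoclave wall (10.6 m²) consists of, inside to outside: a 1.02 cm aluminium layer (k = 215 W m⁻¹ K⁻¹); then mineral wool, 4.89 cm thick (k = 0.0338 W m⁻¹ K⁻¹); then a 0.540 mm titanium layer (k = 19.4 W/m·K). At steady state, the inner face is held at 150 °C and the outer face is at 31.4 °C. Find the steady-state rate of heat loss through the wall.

Q = 869 W

Treat each layer as a resistance in series:
  R_aluminium = L/(kA) = 0.0102/(215·10.6) = 4.476×10^-6 K/W
  R_mineral wool = L/(kA) = 0.0489/(0.0338·10.6) = 0.1365 K/W
  R_titanium = L/(kA) = 5.40×10^-4/(19.4·10.6) = 2.626×10^-6 K/W
ΣR = 4.476×10^-6 + 0.1365 + 2.626×10^-6 = 0.1365 K/W
Q = ΔT/ΣR = (150 °C − 31.4 °C)/0.1365 = 869 W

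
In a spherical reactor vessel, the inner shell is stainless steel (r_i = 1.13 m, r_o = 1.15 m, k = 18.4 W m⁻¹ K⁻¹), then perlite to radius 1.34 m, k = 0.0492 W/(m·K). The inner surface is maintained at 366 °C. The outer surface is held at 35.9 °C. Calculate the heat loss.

Q = 1650 W

Resistance network (inner→outer):
  R_stainless steel = (1/1.13 − 1/1.15)/(4πk) = 0.01539/(4π·18.4) = 6.656×10^-5 K/W
  R_perlite = (1/1.15 − 1/1.34)/(4πk) = 0.1233/(4π·0.0492) = 0.1994 K/W
ΣR = 6.656×10^-5 + 0.1994 = 0.1995 K/W
Q = ΔT/ΣR = (366 °C − 35.9 °C)/0.1995 = 1650 W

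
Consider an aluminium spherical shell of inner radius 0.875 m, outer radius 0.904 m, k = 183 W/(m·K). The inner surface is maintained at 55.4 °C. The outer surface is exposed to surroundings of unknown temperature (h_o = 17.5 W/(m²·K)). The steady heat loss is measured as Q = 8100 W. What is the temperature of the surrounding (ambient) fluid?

Series resistances:
  R_aluminium = (1/0.875 − 1/0.904)/(4πk) = 0.03666/(4π·183) = 1.594×10^-5 K/W
  R_conv,out = 1/(4πr²h) = 1/(4π·0.904²·17.5) = 0.005564 K/W
ΣR = 0.005580 K/W
ΔT = Q·ΣR = 8100 × 0.005580 = 45.20 K
Heat flows outward, so T_out = T_in − ΔT = 55.4 − 45.20 = 10.2 °C

T_out = 10.2 °C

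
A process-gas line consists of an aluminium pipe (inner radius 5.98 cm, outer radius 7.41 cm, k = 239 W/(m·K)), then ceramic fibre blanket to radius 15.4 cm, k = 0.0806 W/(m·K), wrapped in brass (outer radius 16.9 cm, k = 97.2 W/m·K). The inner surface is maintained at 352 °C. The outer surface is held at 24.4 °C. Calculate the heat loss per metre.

Series thermal resistances, inner to outer:
  R'_aluminium = ln(0.0741/0.0598)/(2πk) = 0.2144/(2π·239) = 1.428×10^-4 m·K/W
  R'_ceramic fibre blanket = ln(0.154/0.0741)/(2πk) = 0.7315/(2π·0.0806) = 1.445 m·K/W
  R'_brass = ln(0.169/0.154)/(2πk) = 0.09295/(2π·97.2) = 1.522×10^-4 m·K/W
ΣR = 1.428×10^-4 + 1.445 + 1.522×10^-4 = 1.445 m·K/W
Q' = ΔT/ΣR = (352 °C − 24.4 °C)/1.445 = 227 W/m

Q' = 227 W/m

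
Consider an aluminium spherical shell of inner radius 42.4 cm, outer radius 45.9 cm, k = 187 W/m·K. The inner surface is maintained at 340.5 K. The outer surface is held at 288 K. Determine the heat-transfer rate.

Q = 686 kW

Q = 4πk·ΔT/(1/r₁ − 1/r₂) = 4π × 187 × 52.5 / (1/0.424 − 1/0.459) = 6.86×10^5 W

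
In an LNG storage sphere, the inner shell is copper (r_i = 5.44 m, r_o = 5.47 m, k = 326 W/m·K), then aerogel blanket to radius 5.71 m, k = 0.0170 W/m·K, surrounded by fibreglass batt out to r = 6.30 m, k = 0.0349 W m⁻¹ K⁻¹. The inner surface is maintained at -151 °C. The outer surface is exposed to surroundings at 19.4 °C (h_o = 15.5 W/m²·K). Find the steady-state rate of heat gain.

Treat each layer as a resistance in series:
  R_copper = (1/5.44 − 1/5.47)/(4πk) = 0.001008/(4π·326) = 2.461×10^-7 K/W
  R_aerogel blanket = (1/5.47 − 1/5.71)/(4πk) = 0.007684/(4π·0.0170) = 0.03597 K/W
  R_fibreglass batt = (1/5.71 − 1/6.30)/(4πk) = 0.01640/(4π·0.0349) = 0.03740 K/W
  R_conv,out = 1/(4πr²h) = 1/(4π·6.30²·15.5) = 1.294×10^-4 K/W
ΣR = 2.461×10^-7 + 0.03597 + 0.03740 + 1.294×10^-4 = 0.07350 K/W
Q = ΔT/ΣR = (-151 °C − 19.4 °C)/0.07350 = -2320 W
(Negative Q ⇒ heat flows inward; heat gain = 2320 W.)

Q = 2320 W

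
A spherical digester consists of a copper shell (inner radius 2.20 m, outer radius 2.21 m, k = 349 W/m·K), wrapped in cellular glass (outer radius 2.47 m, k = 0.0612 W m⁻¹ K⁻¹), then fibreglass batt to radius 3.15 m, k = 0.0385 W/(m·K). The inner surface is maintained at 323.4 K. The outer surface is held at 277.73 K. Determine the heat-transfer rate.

Q = 188 W

Treat each layer as a resistance in series:
  R_copper = (1/2.20 − 1/2.21)/(4πk) = 0.002057/(4π·349) = 4.690×10^-7 K/W
  R_cellular glass = (1/2.21 − 1/2.47)/(4πk) = 0.04763/(4π·0.0612) = 0.06193 K/W
  R_fibreglass batt = (1/2.47 − 1/3.15)/(4πk) = 0.08740/(4π·0.0385) = 0.1806 K/W
ΣR = 4.690×10^-7 + 0.06193 + 0.1806 = 0.2425 K/W
Q = ΔT/ΣR = (323.4 K − 277.73 K)/0.2425 = 188 W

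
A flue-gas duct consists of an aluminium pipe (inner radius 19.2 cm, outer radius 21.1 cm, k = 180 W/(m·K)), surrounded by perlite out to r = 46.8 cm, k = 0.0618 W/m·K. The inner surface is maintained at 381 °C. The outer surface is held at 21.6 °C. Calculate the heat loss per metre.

Treat each layer as a resistance in series:
  R'_aluminium = ln(0.211/0.192)/(2πk) = 0.09436/(2π·180) = 8.343×10^-5 m·K/W
  R'_perlite = ln(0.468/0.211)/(2πk) = 0.7966/(2π·0.0618) = 2.052 m·K/W
ΣR = 8.343×10^-5 + 2.052 = 2.052 m·K/W
Q' = ΔT/ΣR = (381 °C − 21.6 °C)/2.052 = 175 W/m

Q' = 175 W/m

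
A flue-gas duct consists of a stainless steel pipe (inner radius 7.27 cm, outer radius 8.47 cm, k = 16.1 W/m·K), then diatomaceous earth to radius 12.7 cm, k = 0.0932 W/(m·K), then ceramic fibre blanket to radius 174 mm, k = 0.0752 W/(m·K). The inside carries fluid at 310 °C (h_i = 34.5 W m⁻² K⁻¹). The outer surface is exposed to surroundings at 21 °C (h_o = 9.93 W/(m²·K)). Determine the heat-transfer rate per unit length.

Series thermal resistances, inner to outer:
  R'_conv,in = 1/(2πr h) = 1/(2π·0.0727·34.5) = 0.06346 m·K/W
  R'_stainless steel = ln(0.0847/0.0727)/(2πk) = 0.1528/(2π·16.1) = 0.001510 m·K/W
  R'_diatomaceous earth = ln(0.127/0.0847)/(2πk) = 0.4051/(2π·0.0932) = 0.6917 m·K/W
  R'_ceramic fibre blanket = ln(0.174/0.127)/(2πk) = 0.3149/(2π·0.0752) = 0.6664 m·K/W
  R'_conv,out = 1/(2πr h) = 1/(2π·0.174·9.93) = 0.09211 m·K/W
ΣR = 0.06346 + 0.001510 + 0.6917 + 0.6664 + 0.09211 = 1.515 m·K/W
Q' = ΔT/ΣR = (310 °C − 21 °C)/1.515 = 191 W/m

Q' = 191 W/m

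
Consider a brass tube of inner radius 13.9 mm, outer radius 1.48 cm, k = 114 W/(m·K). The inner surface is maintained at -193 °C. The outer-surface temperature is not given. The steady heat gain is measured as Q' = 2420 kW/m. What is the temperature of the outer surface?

Sum the resistances:
  R'_brass = ln(0.0148/0.0139)/(2πk) = 0.06274/(2π·114) = 8.759×10^-5 m·K/W
ΣR = 8.759×10^-5 m·K/W
ΔT = Q'·ΣR = 2.42×10^6 × 8.759×10^-5 = 212.0 K
Heat flows inward, so T_out = T_in + ΔT = -193 + 212.0 = 19.0 °C

T_out = 19.0 °C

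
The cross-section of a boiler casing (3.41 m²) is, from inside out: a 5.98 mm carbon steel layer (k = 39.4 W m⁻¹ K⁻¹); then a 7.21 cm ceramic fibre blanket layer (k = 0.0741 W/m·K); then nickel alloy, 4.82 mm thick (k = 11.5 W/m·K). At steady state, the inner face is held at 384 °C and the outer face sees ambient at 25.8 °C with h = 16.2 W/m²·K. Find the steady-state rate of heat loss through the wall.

Q = 1180 W

Resistance network (inner→outer):
  R_carbon steel = L/(kA) = 0.00598/(39.4·3.41) = 4.451×10^-5 K/W
  R_ceramic fibre blanket = L/(kA) = 0.0721/(0.0741·3.41) = 0.2853 K/W
  R_nickel alloy = L/(kA) = 0.00482/(11.5·3.41) = 1.229×10^-4 K/W
  R_conv,out = 1/(hA) = 1/(16.2·3.41) = 0.01810 K/W
ΣR = 4.451×10^-5 + 0.2853 + 1.229×10^-4 + 0.01810 = 0.3036 K/W
Q = ΔT/ΣR = (384 °C − 25.8 °C)/0.3036 = 1180 W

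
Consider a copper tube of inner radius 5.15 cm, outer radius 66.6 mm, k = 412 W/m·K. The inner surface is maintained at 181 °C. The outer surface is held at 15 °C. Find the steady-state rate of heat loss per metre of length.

Q' = 1670 kW/m

Q' = 2πk·ΔT/ln(r₂/r₁) = 2π × 412 × 166 / ln(0.0666/0.0515) = 1.67×10^6 W/m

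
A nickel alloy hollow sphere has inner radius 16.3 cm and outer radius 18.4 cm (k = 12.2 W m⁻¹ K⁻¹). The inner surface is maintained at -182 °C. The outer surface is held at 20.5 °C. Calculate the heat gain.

Q = 44.3 kW

Q = 4πk·ΔT/(1/r₁ − 1/r₂) = 4π × 12.2 × 202.5 / (1/0.163 − 1/0.184) = 44300 W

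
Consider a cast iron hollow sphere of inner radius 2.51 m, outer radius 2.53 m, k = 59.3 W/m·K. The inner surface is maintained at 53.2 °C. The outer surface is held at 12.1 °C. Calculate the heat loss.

Q = 4πk·ΔT/(1/r₁ − 1/r₂) = 4π × 59.3 × 41.1 / (1/2.51 − 1/2.53) = 9.72×10^6 W

Q = 9.72×10^6 W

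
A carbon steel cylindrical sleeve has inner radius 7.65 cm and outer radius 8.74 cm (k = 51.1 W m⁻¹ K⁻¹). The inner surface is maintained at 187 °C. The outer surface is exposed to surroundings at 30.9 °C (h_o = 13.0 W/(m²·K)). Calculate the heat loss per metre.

Resistance network (inner→outer):
  R'_carbon steel = ln(0.0874/0.0765)/(2πk) = 0.1332/(2π·51.1) = 4.149×10^-4 m·K/W
  R'_conv,out = 1/(2πr h) = 1/(2π·0.0874·13.0) = 0.1401 m·K/W
ΣR = 4.149×10^-4 + 0.1401 = 0.1405 m·K/W
Q' = ΔT/ΣR = (187 °C − 30.9 °C)/0.1405 = 1110 W/m

Q' = 1110 W/m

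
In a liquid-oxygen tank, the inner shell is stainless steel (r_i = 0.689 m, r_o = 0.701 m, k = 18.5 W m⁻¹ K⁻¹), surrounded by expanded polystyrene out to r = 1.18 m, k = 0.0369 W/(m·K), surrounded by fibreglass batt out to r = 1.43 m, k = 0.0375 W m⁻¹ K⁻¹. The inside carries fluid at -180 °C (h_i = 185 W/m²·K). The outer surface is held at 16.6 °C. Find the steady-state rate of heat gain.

Q = 126 W

Series thermal resistances, inner to outer:
  R_conv,in = 1/(4πr²h) = 1/(4π·0.689²·185) = 9.061×10^-4 K/W
  R_stainless steel = (1/0.689 − 1/0.701)/(4πk) = 0.02485/(4π·18.5) = 1.069×10^-4 K/W
  R_expanded polystyrene = (1/0.701 − 1/1.18)/(4πk) = 0.5791/(4π·0.0369) = 1.249 K/W
  R_fibreglass batt = (1/1.18 − 1/1.43)/(4πk) = 0.1482/(4π·0.0375) = 0.3144 K/W
ΣR = 9.061×10^-4 + 1.069×10^-4 + 1.249 + 0.3144 = 1.564 K/W
Q = ΔT/ΣR = (-180 °C − 16.6 °C)/1.564 = -126 W
(Negative Q ⇒ heat flows inward; heat gain = 126 W.)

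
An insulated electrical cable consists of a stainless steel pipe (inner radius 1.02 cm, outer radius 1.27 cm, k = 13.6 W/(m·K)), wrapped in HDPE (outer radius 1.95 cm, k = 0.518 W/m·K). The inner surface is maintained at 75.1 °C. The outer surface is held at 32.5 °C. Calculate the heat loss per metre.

Q' = 317 W/m

Resistance network (inner→outer):
  R'_stainless steel = ln(0.0127/0.0102)/(2πk) = 0.2192/(2π·13.6) = 0.002565 m·K/W
  R'_HDPE = ln(0.0195/0.0127)/(2πk) = 0.4288/(2π·0.518) = 0.1318 m·K/W
ΣR = 0.002565 + 0.1318 = 0.1344 m·K/W
Q' = ΔT/ΣR = (75.1 °C − 32.5 °C)/0.1344 = 317 W/m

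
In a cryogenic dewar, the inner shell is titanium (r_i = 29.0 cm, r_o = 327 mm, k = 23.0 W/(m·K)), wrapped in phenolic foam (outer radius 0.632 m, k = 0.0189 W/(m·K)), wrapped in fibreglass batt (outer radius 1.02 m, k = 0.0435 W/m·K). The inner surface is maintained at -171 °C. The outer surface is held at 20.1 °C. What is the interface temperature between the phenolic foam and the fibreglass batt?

T = -8.7 °C

Resistance network (inner→outer):
  R_titanium = (1/0.290 − 1/0.327)/(4πk) = 0.3902/(4π·23.0) = 0.001350 K/W
  R_phenolic foam = (1/0.327 − 1/0.632)/(4πk) = 1.476/(4π·0.0189) = 6.214 K/W
  R_fibreglass batt = (1/0.632 − 1/1.02)/(4πk) = 0.6019/(4π·0.0435) = 1.101 K/W
ΣR = 0.001350 + 6.214 + 1.101 = 7.316 K/W
Q = ΔT/ΣR = (-171 °C − 20.1 °C)/7.316 = -26.12 W
From the inner boundary to the phenolic foam/fibreglass batt interface, ΣR_partial = 6.215 K/W.
T_interface = T_in − Q·ΣR_partial = -171 °C − (-26.12)(6.215) = -8.7 °C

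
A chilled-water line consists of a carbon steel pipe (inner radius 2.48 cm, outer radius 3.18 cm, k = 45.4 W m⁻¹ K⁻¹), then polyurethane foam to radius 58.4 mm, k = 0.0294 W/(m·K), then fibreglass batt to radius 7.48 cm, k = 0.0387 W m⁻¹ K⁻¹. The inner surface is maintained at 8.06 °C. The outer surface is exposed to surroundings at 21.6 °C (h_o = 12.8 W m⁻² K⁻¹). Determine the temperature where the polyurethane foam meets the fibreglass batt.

T = 18.0 °C

Series thermal resistances, inner to outer:
  R'_carbon steel = ln(0.0318/0.0248)/(2πk) = 0.2486/(2π·45.4) = 8.716×10^-4 m·K/W
  R'_polyurethane foam = ln(0.0584/0.0318)/(2πk) = 0.6078/(2π·0.0294) = 3.291 m·K/W
  R'_fibreglass batt = ln(0.0748/0.0584)/(2πk) = 0.2475/(2π·0.0387) = 1.018 m·K/W
  R'_conv,out = 1/(2πr h) = 1/(2π·0.0748·12.8) = 0.1662 m·K/W
ΣR = 8.716×10^-4 + 3.291 + 1.018 + 0.1662 = 4.476 m·K/W
Q' = ΔT/ΣR = (8.06 °C − 21.6 °C)/4.476 = -3.025 W/m
From the inner boundary to the polyurethane foam/fibreglass batt interface, ΣR_partial = 3.292 m·K/W.
T_interface = T_in − Q'·ΣR_partial = 8.06 °C − (-3.025)(3.292) = 18.0 °C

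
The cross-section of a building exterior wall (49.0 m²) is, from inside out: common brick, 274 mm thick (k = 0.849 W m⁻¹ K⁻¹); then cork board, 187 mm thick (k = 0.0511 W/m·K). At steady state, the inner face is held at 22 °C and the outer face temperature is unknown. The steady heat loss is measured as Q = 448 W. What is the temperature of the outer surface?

Series resistances:
  R_common brick = L/(kA) = 0.274/(0.849·49.0) = 0.006586 K/W
  R_cork board = L/(kA) = 0.187/(0.0511·49.0) = 0.07468 K/W
ΣR = 0.08127 K/W
ΔT = Q·ΣR = 448 × 0.08127 = 36.41 K
Heat flows outward, so T_out = T_in − ΔT = 22 − 36.41 = -14.4 °C

T_out = -14.4 °C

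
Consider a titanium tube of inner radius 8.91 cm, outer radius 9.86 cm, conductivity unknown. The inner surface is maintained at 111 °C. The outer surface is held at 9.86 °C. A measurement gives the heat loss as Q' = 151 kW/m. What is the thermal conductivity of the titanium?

ΣR = ΔT/Q' = |111 − 9.86|/1.51×10^5 = 6.698×10^-4 m·K/W
ln(r₂/r₁)/(2πk) = 6.698×10^-4 ⇒ k = 0.1013/(2π·6.698×10^-4) = 24.1 W/m·K

k = 24.1 W/m·K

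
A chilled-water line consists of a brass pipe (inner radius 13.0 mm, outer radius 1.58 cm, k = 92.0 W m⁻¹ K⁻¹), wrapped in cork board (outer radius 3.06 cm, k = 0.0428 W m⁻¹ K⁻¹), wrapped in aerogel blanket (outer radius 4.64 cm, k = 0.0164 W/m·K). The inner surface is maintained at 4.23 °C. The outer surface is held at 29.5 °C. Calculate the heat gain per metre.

Q' = 3.89 W/m

Resistance network (inner→outer):
  R'_brass = ln(0.0158/0.0130)/(2πk) = 0.1951/(2π·92.0) = 3.374×10^-4 m·K/W
  R'_cork board = ln(0.0306/0.0158)/(2πk) = 0.6610/(2π·0.0428) = 2.458 m·K/W
  R'_aerogel blanket = ln(0.0464/0.0306)/(2πk) = 0.4163/(2π·0.0164) = 4.040 m·K/W
ΣR = 3.374×10^-4 + 2.458 + 4.040 = 6.498 m·K/W
Q' = ΔT/ΣR = (4.23 °C − 29.5 °C)/6.498 = -3.89 W/m
(Negative Q' ⇒ heat flows inward; heat gain = 3.89 W/m.)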